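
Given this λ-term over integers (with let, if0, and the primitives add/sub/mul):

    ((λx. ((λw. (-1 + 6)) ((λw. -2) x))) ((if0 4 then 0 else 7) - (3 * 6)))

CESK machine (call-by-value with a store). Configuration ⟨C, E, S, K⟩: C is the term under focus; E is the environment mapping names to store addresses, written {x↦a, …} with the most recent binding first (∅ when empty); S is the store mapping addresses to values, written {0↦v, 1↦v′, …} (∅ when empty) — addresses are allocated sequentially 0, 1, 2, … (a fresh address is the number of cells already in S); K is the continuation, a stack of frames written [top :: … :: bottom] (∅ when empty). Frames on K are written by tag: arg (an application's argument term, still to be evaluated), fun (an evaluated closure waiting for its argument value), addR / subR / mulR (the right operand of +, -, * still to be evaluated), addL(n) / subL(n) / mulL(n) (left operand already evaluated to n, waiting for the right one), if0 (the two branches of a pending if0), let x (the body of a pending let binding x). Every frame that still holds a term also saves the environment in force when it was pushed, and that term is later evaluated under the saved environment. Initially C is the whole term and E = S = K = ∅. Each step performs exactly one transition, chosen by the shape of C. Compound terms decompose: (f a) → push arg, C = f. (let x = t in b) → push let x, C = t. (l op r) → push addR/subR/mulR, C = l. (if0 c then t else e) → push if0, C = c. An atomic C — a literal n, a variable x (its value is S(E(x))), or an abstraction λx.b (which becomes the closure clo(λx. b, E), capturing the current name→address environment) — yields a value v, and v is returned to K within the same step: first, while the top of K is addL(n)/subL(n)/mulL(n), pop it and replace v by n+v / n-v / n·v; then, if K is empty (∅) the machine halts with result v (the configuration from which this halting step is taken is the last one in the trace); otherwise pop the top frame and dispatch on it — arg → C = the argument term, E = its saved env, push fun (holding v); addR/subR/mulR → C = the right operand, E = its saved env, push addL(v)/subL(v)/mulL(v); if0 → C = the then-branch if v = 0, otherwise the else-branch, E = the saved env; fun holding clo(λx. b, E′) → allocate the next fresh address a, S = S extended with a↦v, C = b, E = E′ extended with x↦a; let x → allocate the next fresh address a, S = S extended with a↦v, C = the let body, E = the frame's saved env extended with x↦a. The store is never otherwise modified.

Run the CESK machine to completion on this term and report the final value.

Answer: 5

Derivation:
0. <C=((λx. ((λw. (-1 + 6)) ((λw. -2) x))) ((if0 4 then 0 else 7) - (3 * 6))), E=∅, S=∅, K=∅>
1. <C=(λx. ((λw. (-1 + 6)) ((λw. -2) x))), E=∅, S=∅, K=[arg]>
2. <C=((if0 4 then 0 else 7) - (3 * 6)), E=∅, S=∅, K=[fun]>
3. <C=(if0 4 then 0 else 7), E=∅, S=∅, K=[subR :: fun]>
4. <C=4, E=∅, S=∅, K=[if0 :: subR :: fun]>
5. <C=7, E=∅, S=∅, K=[subR :: fun]>
6. <C=(3 * 6), E=∅, S=∅, K=[subL(7) :: fun]>
7. <C=3, E=∅, S=∅, K=[mulR :: subL(7) :: fun]>
8. <C=6, E=∅, S=∅, K=[mulL(3) :: subL(7) :: fun]>
9. <C=((λw. (-1 + 6)) ((λw. -2) x)), E={x↦0}, S={0↦-11}, K=∅>
10. <C=(λw. (-1 + 6)), E={x↦0}, S={0↦-11}, K=[arg]>
11. <C=((λw. -2) x), E={x↦0}, S={0↦-11}, K=[fun]>
12. <C=(λw. -2), E={x↦0}, S={0↦-11}, K=[arg :: fun]>
13. <C=x, E={x↦0}, S={0↦-11}, K=[fun :: fun]>
14. <C=-2, E={w↦1, x↦0}, S={0↦-11, 1↦-11}, K=[fun]>
15. <C=(-1 + 6), E={w↦2, x↦0}, S={0↦-11, 1↦-11, 2↦-2}, K=∅>
16. <C=-1, E={w↦2, x↦0}, S={0↦-11, 1↦-11, 2↦-2}, K=[addR]>
17. <C=6, E={w↦2, x↦0}, S={0↦-11, 1↦-11, 2↦-2}, K=[addL(-1)]>
→ final value 5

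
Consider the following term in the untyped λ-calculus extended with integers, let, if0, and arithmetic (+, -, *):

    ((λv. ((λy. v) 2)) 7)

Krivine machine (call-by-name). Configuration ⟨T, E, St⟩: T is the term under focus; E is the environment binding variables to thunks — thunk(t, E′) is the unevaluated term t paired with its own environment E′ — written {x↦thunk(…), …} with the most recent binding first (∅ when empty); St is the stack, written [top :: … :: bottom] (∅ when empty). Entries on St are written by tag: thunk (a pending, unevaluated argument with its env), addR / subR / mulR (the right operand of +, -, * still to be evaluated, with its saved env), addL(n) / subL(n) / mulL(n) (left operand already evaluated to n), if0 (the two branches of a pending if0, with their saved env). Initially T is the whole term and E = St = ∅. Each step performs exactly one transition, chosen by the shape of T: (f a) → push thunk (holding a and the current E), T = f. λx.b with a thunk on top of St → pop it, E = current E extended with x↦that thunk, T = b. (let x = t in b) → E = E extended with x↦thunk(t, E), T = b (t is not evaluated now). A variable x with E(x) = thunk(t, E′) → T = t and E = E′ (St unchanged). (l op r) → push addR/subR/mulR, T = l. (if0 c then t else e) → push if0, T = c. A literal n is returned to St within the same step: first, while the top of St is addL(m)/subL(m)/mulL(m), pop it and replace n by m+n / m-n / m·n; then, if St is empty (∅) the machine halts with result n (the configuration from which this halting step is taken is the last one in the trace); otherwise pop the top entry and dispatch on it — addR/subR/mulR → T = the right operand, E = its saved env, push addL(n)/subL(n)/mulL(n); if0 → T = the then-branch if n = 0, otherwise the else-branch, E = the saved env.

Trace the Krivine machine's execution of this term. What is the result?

Answer: 7

Machine steps:
step 0: ⟨T=((λv. ((λy. v) 2)) 7); E=∅; St=∅⟩
step 1: ⟨T=(λv. ((λy. v) 2)); E=∅; St=[thunk]⟩
step 2: ⟨T=((λy. v) 2); E={v↦thunk(7, ∅)}; St=∅⟩
step 3: ⟨T=(λy. v); E={v↦thunk(7, ∅)}; St=[thunk]⟩
step 4: ⟨T=v; E={y↦thunk(2, {v↦thunk(7, ∅)}), v↦thunk(7, ∅)}; St=∅⟩
step 5: ⟨T=7; E=∅; St=∅⟩
→ final value 7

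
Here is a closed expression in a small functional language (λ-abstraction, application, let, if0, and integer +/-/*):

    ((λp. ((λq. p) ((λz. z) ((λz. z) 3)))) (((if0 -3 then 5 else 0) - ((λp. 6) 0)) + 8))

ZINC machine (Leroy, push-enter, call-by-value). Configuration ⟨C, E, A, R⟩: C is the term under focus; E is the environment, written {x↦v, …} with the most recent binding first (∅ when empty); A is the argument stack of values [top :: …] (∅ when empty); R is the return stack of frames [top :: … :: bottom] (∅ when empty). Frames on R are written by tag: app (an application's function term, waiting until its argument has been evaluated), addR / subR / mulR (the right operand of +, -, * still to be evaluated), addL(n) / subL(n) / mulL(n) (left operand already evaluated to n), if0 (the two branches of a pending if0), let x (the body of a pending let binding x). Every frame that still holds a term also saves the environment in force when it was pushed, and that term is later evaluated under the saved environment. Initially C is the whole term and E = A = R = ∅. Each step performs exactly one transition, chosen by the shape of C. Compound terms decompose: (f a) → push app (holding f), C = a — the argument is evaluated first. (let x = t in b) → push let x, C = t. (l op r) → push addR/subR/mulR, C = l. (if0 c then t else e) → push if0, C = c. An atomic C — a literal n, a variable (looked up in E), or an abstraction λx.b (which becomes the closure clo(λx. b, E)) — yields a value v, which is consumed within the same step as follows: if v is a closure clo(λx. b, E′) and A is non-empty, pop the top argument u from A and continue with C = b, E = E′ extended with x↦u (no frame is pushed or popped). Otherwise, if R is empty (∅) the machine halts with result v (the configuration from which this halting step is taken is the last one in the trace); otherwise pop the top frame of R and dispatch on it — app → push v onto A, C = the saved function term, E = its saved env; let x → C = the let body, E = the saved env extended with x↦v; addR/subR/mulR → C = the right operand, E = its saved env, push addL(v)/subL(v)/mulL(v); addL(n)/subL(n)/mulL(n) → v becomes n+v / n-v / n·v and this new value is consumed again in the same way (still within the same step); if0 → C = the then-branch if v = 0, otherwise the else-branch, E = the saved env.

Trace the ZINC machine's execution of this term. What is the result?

Answer: 2

Execution trace:
[0] <C=((λp. ((λq. p) ((λz. z) ((λz. z) 3)))) (((if0 -3 then 5 else 0) - ((λp. 6) 0)) + 8)), E=∅, A=∅, R=∅>
[1] <C=(((if0 -3 then 5 else 0) - ((λp. 6) 0)) + 8), E=∅, A=∅, R=[app]>
[2] <C=((if0 -3 then 5 else 0) - ((λp. 6) 0)), E=∅, A=∅, R=[addR :: app]>
[3] <C=(if0 -3 then 5 else 0), E=∅, A=∅, R=[subR :: addR :: app]>
[4] <C=-3, E=∅, A=∅, R=[if0 :: subR :: addR :: app]>
[5] <C=0, E=∅, A=∅, R=[subR :: addR :: app]>
[6] <C=((λp. 6) 0), E=∅, A=∅, R=[subL(0) :: addR :: app]>
[7] <C=0, E=∅, A=∅, R=[app :: subL(0) :: addR :: app]>
[8] <C=(λp. 6), E=∅, A=[0], R=[subL(0) :: addR :: app]>
[9] <C=6, E={p↦0}, A=∅, R=[subL(0) :: addR :: app]>
[10] <C=8, E=∅, A=∅, R=[addL(-6) :: app]>
[11] <C=(λp. ((λq. p) ((λz. z) ((λz. z) 3)))), E=∅, A=[2], R=∅>
[12] <C=((λq. p) ((λz. z) ((λz. z) 3))), E={p↦2}, A=∅, R=∅>
[13] <C=((λz. z) ((λz. z) 3)), E={p↦2}, A=∅, R=[app]>
[14] <C=((λz. z) 3), E={p↦2}, A=∅, R=[app :: app]>
[15] <C=3, E={p↦2}, A=∅, R=[app :: app :: app]>
[16] <C=(λz. z), E={p↦2}, A=[3], R=[app :: app]>
[17] <C=z, E={z↦3, p↦2}, A=∅, R=[app :: app]>
[18] <C=(λz. z), E={p↦2}, A=[3], R=[app]>
[19] <C=z, E={z↦3, p↦2}, A=∅, R=[app]>
[20] <C=(λq. p), E={p↦2}, A=[3], R=∅>
[21] <C=p, E={q↦3, p↦2}, A=∅, R=∅>
→ final value 2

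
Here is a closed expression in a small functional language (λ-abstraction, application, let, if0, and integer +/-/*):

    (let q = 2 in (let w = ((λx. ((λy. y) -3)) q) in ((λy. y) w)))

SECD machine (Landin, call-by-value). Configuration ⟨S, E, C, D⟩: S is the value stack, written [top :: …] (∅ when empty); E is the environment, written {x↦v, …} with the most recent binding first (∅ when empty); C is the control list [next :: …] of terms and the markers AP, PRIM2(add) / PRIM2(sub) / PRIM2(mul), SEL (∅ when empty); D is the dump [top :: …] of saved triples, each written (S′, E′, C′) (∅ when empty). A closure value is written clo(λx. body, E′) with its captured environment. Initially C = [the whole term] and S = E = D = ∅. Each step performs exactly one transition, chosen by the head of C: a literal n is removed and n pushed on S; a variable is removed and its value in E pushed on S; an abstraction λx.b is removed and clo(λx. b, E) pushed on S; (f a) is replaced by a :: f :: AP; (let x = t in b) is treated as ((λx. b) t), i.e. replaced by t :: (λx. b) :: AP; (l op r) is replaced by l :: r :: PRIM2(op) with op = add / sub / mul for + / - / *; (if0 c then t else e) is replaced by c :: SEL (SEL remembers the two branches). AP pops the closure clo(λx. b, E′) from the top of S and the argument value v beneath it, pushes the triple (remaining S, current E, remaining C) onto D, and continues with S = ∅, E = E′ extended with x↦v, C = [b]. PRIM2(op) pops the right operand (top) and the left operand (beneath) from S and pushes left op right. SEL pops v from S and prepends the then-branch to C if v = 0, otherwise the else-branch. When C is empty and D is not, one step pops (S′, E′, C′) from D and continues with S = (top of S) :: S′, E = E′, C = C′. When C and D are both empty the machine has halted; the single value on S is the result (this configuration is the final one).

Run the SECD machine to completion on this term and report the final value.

Answer: -3

Derivation:
[0] [S=∅ | E=∅ | C=[(let q = 2 in (let w = ((λx. ((λy. y) -3)) q) in ((λy. y) w)))] | D=∅]
[1] [S=∅ | E=∅ | C=[2 :: (λq. (let w = ((λx. ((λy. y) -3)) q) in ((λy. y) w))) :: AP] | D=∅]
[2] [S=[2] | E=∅ | C=[(λq. (let w = ((λx. ((λy. y) -3)) q) in ((λy. y) w))) :: AP] | D=∅]
[3] [S=[clo(λq. (let w = ((λx. ((λy. y) -3)) q) in ((λy. y) w)), ∅) :: 2] | E=∅ | C=[AP] | D=∅]
[4] [S=∅ | E={q↦2} | C=[(let w = ((λx. ((λy. y) -3)) q) in ((λy. y) w))] | D=[(∅, ∅, ∅)]]
[5] [S=∅ | E={q↦2} | C=[((λx. ((λy. y) -3)) q) :: (λw. ((λy. y) w)) :: AP] | D=[(∅, ∅, ∅)]]
[6] [S=∅ | E={q↦2} | C=[q :: (λx. ((λy. y) -3)) :: AP :: (λw. ((λy. y) w)) :: AP] | D=[(∅, ∅, ∅)]]
[7] [S=[2] | E={q↦2} | C=[(λx. ((λy. y) -3)) :: AP :: (λw. ((λy. y) w)) :: AP] | D=[(∅, ∅, ∅)]]
[8] [S=[clo(λx. ((λy. y) -3), {q↦2}) :: 2] | E={q↦2} | C=[AP :: (λw. ((λy. y) w)) :: AP] | D=[(∅, ∅, ∅)]]
[9] [S=∅ | E={x↦2, q↦2} | C=[((λy. y) -3)] | D=[(∅, {q↦2}, [(λw. ((λy. y) w)) :: AP]) :: (∅, ∅, ∅)]]
[10] [S=∅ | E={x↦2, q↦2} | C=[-3 :: (λy. y) :: AP] | D=[(∅, {q↦2}, [(λw. ((λy. y) w)) :: AP]) :: (∅, ∅, ∅)]]
[11] [S=[-3] | E={x↦2, q↦2} | C=[(λy. y) :: AP] | D=[(∅, {q↦2}, [(λw. ((λy. y) w)) :: AP]) :: (∅, ∅, ∅)]]
[12] [S=[clo(λy. y, {x↦2, q↦2}) :: -3] | E={x↦2, q↦2} | C=[AP] | D=[(∅, {q↦2}, [(λw. ((λy. y) w)) :: AP]) :: (∅, ∅, ∅)]]
[13] [S=∅ | E={y↦-3, x↦2, q↦2} | C=[y] | D=[(∅, {x↦2, q↦2}, ∅) :: (∅, {q↦2}, [(λw. ((λy. y) w)) :: AP]) :: (∅, ∅, ∅)]]
[14] [S=[-3] | E={y↦-3, x↦2, q↦2} | C=∅ | D=[(∅, {x↦2, q↦2}, ∅) :: (∅, {q↦2}, [(λw. ((λy. y) w)) :: AP]) :: (∅, ∅, ∅)]]
[15] [S=[-3] | E={x↦2, q↦2} | C=∅ | D=[(∅, {q↦2}, [(λw. ((λy. y) w)) :: AP]) :: (∅, ∅, ∅)]]
[16] [S=[-3] | E={q↦2} | C=[(λw. ((λy. y) w)) :: AP] | D=[(∅, ∅, ∅)]]
[17] [S=[clo(λw. ((λy. y) w), {q↦2}) :: -3] | E={q↦2} | C=[AP] | D=[(∅, ∅, ∅)]]
[18] [S=∅ | E={w↦-3, q↦2} | C=[((λy. y) w)] | D=[(∅, {q↦2}, ∅) :: (∅, ∅, ∅)]]
[19] [S=∅ | E={w↦-3, q↦2} | C=[w :: (λy. y) :: AP] | D=[(∅, {q↦2}, ∅) :: (∅, ∅, ∅)]]
[20] [S=[-3] | E={w↦-3, q↦2} | C=[(λy. y) :: AP] | D=[(∅, {q↦2}, ∅) :: (∅, ∅, ∅)]]
[21] [S=[clo(λy. y, {w↦-3, q↦2}) :: -3] | E={w↦-3, q↦2} | C=[AP] | D=[(∅, {q↦2}, ∅) :: (∅, ∅, ∅)]]
[22] [S=∅ | E={y↦-3, w↦-3, q↦2} | C=[y] | D=[(∅, {w↦-3, q↦2}, ∅) :: (∅, {q↦2}, ∅) :: (∅, ∅, ∅)]]
[23] [S=[-3] | E={y↦-3, w↦-3, q↦2} | C=∅ | D=[(∅, {w↦-3, q↦2}, ∅) :: (∅, {q↦2}, ∅) :: (∅, ∅, ∅)]]
[24] [S=[-3] | E={w↦-3, q↦2} | C=∅ | D=[(∅, {q↦2}, ∅) :: (∅, ∅, ∅)]]
[25] [S=[-3] | E={q↦2} | C=∅ | D=[(∅, ∅, ∅)]]
[26] [S=[-3] | E=∅ | C=∅ | D=∅]
→ final value -3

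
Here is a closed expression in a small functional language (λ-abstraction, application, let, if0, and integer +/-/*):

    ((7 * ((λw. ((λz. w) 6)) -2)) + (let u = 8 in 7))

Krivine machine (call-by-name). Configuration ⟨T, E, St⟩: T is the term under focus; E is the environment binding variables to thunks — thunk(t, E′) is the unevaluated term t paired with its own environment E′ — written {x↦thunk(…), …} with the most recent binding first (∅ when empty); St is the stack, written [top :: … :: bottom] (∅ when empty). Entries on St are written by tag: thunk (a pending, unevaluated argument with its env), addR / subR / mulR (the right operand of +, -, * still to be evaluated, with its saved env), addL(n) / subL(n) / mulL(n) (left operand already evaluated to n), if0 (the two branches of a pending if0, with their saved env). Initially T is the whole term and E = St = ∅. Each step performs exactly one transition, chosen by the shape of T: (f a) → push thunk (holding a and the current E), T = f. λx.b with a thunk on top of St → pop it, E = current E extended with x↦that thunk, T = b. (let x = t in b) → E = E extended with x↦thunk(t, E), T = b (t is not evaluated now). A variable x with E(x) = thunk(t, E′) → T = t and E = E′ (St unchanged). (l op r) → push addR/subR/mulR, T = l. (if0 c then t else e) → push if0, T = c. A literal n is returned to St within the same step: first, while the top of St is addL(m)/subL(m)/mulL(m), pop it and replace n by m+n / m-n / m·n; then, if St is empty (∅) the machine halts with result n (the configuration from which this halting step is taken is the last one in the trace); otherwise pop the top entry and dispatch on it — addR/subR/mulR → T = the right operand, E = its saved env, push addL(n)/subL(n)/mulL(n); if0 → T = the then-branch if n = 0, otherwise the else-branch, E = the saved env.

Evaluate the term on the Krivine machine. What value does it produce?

[0] [T=((7 * ((λw. ((λz. w) 6)) -2)) + (let u = 8 in 7)) | E=∅ | St=∅]
[1] [T=(7 * ((λw. ((λz. w) 6)) -2)) | E=∅ | St=[addR]]
[2] [T=7 | E=∅ | St=[mulR :: addR]]
[3] [T=((λw. ((λz. w) 6)) -2) | E=∅ | St=[mulL(7) :: addR]]
[4] [T=(λw. ((λz. w) 6)) | E=∅ | St=[thunk :: mulL(7) :: addR]]
[5] [T=((λz. w) 6) | E={w↦thunk(-2, ∅)} | St=[mulL(7) :: addR]]
[6] [T=(λz. w) | E={w↦thunk(-2, ∅)} | St=[thunk :: mulL(7) :: addR]]
[7] [T=w | E={z↦thunk(6, {w↦thunk(-2, ∅)}), w↦thunk(-2, ∅)} | St=[mulL(7) :: addR]]
[8] [T=-2 | E=∅ | St=[mulL(7) :: addR]]
[9] [T=(let u = 8 in 7) | E=∅ | St=[addL(-14)]]
[10] [T=7 | E={u↦thunk(8, ∅)} | St=[addL(-14)]]
→ final value -7

Answer: -7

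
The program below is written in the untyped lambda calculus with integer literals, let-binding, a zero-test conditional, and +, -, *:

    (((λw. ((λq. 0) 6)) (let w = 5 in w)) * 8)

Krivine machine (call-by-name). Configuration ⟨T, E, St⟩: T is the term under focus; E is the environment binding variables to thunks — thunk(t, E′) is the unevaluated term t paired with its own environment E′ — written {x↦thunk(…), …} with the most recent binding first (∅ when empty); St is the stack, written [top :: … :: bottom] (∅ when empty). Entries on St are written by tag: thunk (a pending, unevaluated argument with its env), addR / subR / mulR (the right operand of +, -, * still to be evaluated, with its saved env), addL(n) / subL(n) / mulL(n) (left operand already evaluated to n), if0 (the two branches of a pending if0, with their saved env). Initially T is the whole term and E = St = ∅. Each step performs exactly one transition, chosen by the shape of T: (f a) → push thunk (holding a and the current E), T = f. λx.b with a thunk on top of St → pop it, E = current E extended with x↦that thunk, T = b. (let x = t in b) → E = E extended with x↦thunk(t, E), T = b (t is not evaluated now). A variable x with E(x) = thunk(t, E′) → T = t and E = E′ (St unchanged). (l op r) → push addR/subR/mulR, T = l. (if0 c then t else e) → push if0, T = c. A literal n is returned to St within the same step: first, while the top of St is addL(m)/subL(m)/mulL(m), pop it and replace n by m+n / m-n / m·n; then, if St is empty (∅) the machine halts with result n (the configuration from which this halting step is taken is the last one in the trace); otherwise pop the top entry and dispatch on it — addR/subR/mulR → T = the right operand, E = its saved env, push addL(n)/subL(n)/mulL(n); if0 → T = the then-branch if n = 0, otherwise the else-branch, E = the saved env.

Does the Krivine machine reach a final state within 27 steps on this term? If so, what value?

Answer: 0

Machine steps:
t=0: [T=(((λw. ((λq. 0) 6)) (let w = 5 in w)) * 8) | E=∅ | St=∅]
t=1: [T=((λw. ((λq. 0) 6)) (let w = 5 in w)) | E=∅ | St=[mulR]]
t=2: [T=(λw. ((λq. 0) 6)) | E=∅ | St=[thunk :: mulR]]
t=3: [T=((λq. 0) 6) | E={w↦thunk((let w = 5 in w), ∅)} | St=[mulR]]
t=4: [T=(λq. 0) | E={w↦thunk((let w = 5 in w), ∅)} | St=[thunk :: mulR]]
t=5: [T=0 | E={q↦thunk(6, {w↦thunk((let w = 5 in w), ∅)}), w↦thunk((let w = 5 in w), ∅)} | St=[mulR]]
t=6: [T=8 | E=∅ | St=[mulL(0)]]
→ final value 0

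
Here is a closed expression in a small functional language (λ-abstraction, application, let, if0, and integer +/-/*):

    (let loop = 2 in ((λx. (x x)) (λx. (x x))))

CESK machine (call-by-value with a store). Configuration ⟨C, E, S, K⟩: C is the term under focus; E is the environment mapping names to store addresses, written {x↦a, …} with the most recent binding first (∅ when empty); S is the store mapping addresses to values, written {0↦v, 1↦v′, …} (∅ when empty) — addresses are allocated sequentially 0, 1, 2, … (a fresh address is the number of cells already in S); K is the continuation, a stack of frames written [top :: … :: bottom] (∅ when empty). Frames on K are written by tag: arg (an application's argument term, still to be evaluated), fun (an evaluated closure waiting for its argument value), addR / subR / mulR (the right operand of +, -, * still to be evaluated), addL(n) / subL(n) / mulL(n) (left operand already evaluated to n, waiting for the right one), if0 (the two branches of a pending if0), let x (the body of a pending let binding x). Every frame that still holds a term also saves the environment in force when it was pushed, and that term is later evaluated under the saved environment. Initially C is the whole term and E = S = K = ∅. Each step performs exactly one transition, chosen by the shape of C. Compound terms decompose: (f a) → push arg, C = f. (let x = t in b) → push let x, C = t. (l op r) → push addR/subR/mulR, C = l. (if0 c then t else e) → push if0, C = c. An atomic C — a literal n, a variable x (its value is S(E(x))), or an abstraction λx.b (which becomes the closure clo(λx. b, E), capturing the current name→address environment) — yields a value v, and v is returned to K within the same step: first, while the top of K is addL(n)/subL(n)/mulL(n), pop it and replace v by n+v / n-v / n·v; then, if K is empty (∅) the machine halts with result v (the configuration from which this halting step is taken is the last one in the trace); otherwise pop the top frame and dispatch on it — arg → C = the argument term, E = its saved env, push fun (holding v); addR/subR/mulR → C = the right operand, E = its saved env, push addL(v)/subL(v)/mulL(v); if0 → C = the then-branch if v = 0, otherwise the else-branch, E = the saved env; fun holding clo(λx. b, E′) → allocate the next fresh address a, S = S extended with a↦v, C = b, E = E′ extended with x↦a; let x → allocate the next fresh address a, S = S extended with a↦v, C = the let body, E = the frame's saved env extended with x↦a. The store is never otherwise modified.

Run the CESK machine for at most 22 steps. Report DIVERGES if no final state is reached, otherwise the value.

Answer: DIVERGES (no final state within 22 steps)

Machine steps:
step 0: [C=(let loop = 2 in ((λx. (x x)) (λx. (x x)))) | E=∅ | S=∅ | K=∅]
step 1: [C=2 | E=∅ | S=∅ | K=[let loop]]
step 2: [C=((λx. (x x)) (λx. (x x))) | E={loop↦0} | S={0↦2} | K=∅]
step 3: [C=(λx. (x x)) | E={loop↦0} | S={0↦2} | K=[arg]]
step 4: [C=(λx. (x x)) | E={loop↦0} | S={0↦2} | K=[fun]]
step 5: [C=(x x) | E={x↦1, loop↦0} | S={0↦2, 1↦clo(λx. (x x), {loop↦0})} | K=∅]
step 6: [C=x | E={x↦1, loop↦0} | S={0↦2, 1↦clo(λx. (x x), {loop↦0})} | K=[arg]]
step 7: [C=x | E={x↦1, loop↦0} | S={0↦2, 1↦clo(λx. (x x), {loop↦0})} | K=[fun]]
step 8: [C=(x x) | E={x↦2, loop↦0} | S={0↦2, 1↦clo(λx. (x x), {loop↦0}), 2↦clo(λx. (x x), {loop↦0})} | K=∅]
step 9: [C=x | E={x↦2, loop↦0} | S={0↦2, 1↦clo(λx. (x x), {loop↦0}), 2↦clo(λx. (x x), {loop↦0})} | K=[arg]]
step 10: [C=x | E={x↦2, loop↦0} | S={0↦2, 1↦clo(λx. (x x), {loop↦0}), 2↦clo(λx. (x x), {loop↦0})} | K=[fun]]
step 11: [C=(x x) | E={x↦3, loop↦0} | S={0↦2, 1↦clo(λx. (x x), {loop↦0}), 2↦clo(λx. (x x), {loop↦0}), 3↦clo(λx. (x x), {loop↦0})} | K=∅]
step 12: [C=x | E={x↦3, loop↦0} | S={0↦2, 1↦clo(λx. (x x), {loop↦0}), 2↦clo(λx. (x x), {loop↦0}), 3↦clo(λx. (x x), {loop↦0})} | K=[arg]]
step 13: [C=x | E={x↦3, loop↦0} | S={0↦2, 1↦clo(λx. (x x), {loop↦0}), 2↦clo(λx. (x x), {loop↦0}), 3↦clo(λx. (x x), {loop↦0})} | K=[fun]]
step 14: [C=(x x) | E={x↦4, loop↦0} | S={0↦2, 1↦clo(λx. (x x), {loop↦0}), 2↦clo(λx. (x x), {loop↦0}), 3↦clo(λx. (x x), {loop↦0}), 4↦clo(λx. (x x), {loop↦0})} | K=∅]
step 15: [C=x | E={x↦4, loop↦0} | S={0↦2, 1↦clo(λx. (x x), {loop↦0}), 2↦clo(λx. (x x), {loop↦0}), 3↦clo(λx. (x x), {loop↦0}), 4↦clo(λx. (x x), {loop↦0})} | K=[arg]]
step 16: [C=x | E={x↦4, loop↦0} | S={0↦2, 1↦clo(λx. (x x), {loop↦0}), 2↦clo(λx. (x x), {loop↦0}), 3↦clo(λx. (x x), {loop↦0}), 4↦clo(λx. (x x), {loop↦0})} | K=[fun]]
step 17: [C=(x x) | E={x↦5, loop↦0} | S={0↦2, 1↦clo(λx. (x x), {loop↦0}), 2↦clo(λx. (x x), {loop↦0}), 3↦clo(λx. (x x), {loop↦0}), 4↦clo(λx. (x x), {loop↦0}), 5↦clo(λx. (x x), {loop↦0})} | K=∅]
step 18: [C=x | E={x↦5, loop↦0} | S={0↦2, 1↦clo(λx. (x x), {loop↦0}), 2↦clo(λx. (x x), {loop↦0}), 3↦clo(λx. (x x), {loop↦0}), 4↦clo(λx. (x x), {loop↦0}), 5↦clo(λx. (x x), {loop↦0})} | K=[arg]]
step 19: [C=x | E={x↦5, loop↦0} | S={0↦2, 1↦clo(λx. (x x), {loop↦0}), 2↦clo(λx. (x x), {loop↦0}), 3↦clo(λx. (x x), {loop↦0}), 4↦clo(λx. (x x), {loop↦0}), 5↦clo(λx. (x x), {loop↦0})} | K=[fun]]
step 20: [C=(x x) | E={x↦6, loop↦0} | S={0↦2, 1↦clo(λx. (x x), {loop↦0}), 2↦clo(λx. (x x), {loop↦0}), 3↦clo(λx. (x x), {loop↦0}), 4↦clo(λx. (x x), {loop↦0}), 5↦clo(λx. (x x), {loop↦0}), 6↦clo(λx. (x x), {loop↦0})} | K=∅]
step 21: [C=x | E={x↦6, loop↦0} | S={0↦2, 1↦clo(λx. (x x), {loop↦0}), 2↦clo(λx. (x x), {loop↦0}), 3↦clo(λx. (x x), {loop↦0}), 4↦clo(λx. (x x), {loop↦0}), 5↦clo(λx. (x x), {loop↦0}), 6↦clo(λx. (x x), {loop↦0})} | K=[arg]]
step 22: [C=x | E={x↦6, loop↦0} | S={0↦2, 1↦clo(λx. (x x), {loop↦0}), 2↦clo(λx. (x x), {loop↦0}), 3↦clo(λx. (x x), {loop↦0}), 4↦clo(λx. (x x), {loop↦0}), 5↦clo(λx. (x x), {loop↦0}), 6↦clo(λx. (x x), {loop↦0})} | K=[fun]]
→ 22 transitions taken and the configuration is still not final: no result within 22 steps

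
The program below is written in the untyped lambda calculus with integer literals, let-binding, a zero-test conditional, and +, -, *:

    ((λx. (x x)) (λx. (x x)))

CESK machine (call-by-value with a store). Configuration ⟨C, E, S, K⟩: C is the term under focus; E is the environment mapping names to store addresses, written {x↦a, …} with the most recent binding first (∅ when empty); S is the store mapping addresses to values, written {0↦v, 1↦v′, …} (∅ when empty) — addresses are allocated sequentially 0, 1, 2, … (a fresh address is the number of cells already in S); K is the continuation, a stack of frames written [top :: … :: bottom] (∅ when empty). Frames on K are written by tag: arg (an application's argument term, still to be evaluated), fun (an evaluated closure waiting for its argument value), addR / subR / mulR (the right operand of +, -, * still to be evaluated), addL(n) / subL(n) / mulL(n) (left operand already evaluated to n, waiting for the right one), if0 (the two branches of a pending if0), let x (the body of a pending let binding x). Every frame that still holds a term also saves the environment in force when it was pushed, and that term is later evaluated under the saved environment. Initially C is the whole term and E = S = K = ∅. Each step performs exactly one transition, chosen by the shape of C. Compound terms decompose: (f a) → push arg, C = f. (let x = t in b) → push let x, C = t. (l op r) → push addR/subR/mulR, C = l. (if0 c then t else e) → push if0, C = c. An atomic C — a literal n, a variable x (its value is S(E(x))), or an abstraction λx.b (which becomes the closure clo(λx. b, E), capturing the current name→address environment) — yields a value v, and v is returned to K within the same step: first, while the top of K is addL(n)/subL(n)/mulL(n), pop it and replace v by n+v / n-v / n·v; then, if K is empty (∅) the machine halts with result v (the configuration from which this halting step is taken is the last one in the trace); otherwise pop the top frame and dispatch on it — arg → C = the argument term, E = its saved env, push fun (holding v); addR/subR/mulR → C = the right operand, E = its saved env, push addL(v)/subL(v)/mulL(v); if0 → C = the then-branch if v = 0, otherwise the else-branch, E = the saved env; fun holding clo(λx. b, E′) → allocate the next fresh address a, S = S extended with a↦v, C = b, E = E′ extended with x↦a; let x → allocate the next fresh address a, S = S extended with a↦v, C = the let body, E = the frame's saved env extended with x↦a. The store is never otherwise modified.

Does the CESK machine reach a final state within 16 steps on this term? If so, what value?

t=0: [C=((λx. (x x)) (λx. (x x))) | E=∅ | S=∅ | K=∅]
t=1: [C=(λx. (x x)) | E=∅ | S=∅ | K=[arg]]
t=2: [C=(λx. (x x)) | E=∅ | S=∅ | K=[fun]]
t=3: [C=(x x) | E={x↦0} | S={0↦clo(λx. (x x), ∅)} | K=∅]
t=4: [C=x | E={x↦0} | S={0↦clo(λx. (x x), ∅)} | K=[arg]]
t=5: [C=x | E={x↦0} | S={0↦clo(λx. (x x), ∅)} | K=[fun]]
t=6: [C=(x x) | E={x↦1} | S={0↦clo(λx. (x x), ∅), 1↦clo(λx. (x x), ∅)} | K=∅]
t=7: [C=x | E={x↦1} | S={0↦clo(λx. (x x), ∅), 1↦clo(λx. (x x), ∅)} | K=[arg]]
t=8: [C=x | E={x↦1} | S={0↦clo(λx. (x x), ∅), 1↦clo(λx. (x x), ∅)} | K=[fun]]
t=9: [C=(x x) | E={x↦2} | S={0↦clo(λx. (x x), ∅), 1↦clo(λx. (x x), ∅), 2↦clo(λx. (x x), ∅)} | K=∅]
t=10: [C=x | E={x↦2} | S={0↦clo(λx. (x x), ∅), 1↦clo(λx. (x x), ∅), 2↦clo(λx. (x x), ∅)} | K=[arg]]
t=11: [C=x | E={x↦2} | S={0↦clo(λx. (x x), ∅), 1↦clo(λx. (x x), ∅), 2↦clo(λx. (x x), ∅)} | K=[fun]]
t=12: [C=(x x) | E={x↦3} | S={0↦clo(λx. (x x), ∅), 1↦clo(λx. (x x), ∅), 2↦clo(λx. (x x), ∅), 3↦clo(λx. (x x), ∅)} | K=∅]
t=13: [C=x | E={x↦3} | S={0↦clo(λx. (x x), ∅), 1↦clo(λx. (x x), ∅), 2↦clo(λx. (x x), ∅), 3↦clo(λx. (x x), ∅)} | K=[arg]]
t=14: [C=x | E={x↦3} | S={0↦clo(λx. (x x), ∅), 1↦clo(λx. (x x), ∅), 2↦clo(λx. (x x), ∅), 3↦clo(λx. (x x), ∅)} | K=[fun]]
t=15: [C=(x x) | E={x↦4} | S={0↦clo(λx. (x x), ∅), 1↦clo(λx. (x x), ∅), 2↦clo(λx. (x x), ∅), 3↦clo(λx. (x x), ∅), 4↦clo(λx. (x x), ∅)} | K=∅]
t=16: [C=x | E={x↦4} | S={0↦clo(λx. (x x), ∅), 1↦clo(λx. (x x), ∅), 2↦clo(λx. (x x), ∅), 3↦clo(λx. (x x), ∅), 4↦clo(λx. (x x), ∅)} | K=[arg]]
→ 16 transitions taken and the configuration is still not final: no result within 16 steps

Answer: DIVERGES (no final state within 16 steps)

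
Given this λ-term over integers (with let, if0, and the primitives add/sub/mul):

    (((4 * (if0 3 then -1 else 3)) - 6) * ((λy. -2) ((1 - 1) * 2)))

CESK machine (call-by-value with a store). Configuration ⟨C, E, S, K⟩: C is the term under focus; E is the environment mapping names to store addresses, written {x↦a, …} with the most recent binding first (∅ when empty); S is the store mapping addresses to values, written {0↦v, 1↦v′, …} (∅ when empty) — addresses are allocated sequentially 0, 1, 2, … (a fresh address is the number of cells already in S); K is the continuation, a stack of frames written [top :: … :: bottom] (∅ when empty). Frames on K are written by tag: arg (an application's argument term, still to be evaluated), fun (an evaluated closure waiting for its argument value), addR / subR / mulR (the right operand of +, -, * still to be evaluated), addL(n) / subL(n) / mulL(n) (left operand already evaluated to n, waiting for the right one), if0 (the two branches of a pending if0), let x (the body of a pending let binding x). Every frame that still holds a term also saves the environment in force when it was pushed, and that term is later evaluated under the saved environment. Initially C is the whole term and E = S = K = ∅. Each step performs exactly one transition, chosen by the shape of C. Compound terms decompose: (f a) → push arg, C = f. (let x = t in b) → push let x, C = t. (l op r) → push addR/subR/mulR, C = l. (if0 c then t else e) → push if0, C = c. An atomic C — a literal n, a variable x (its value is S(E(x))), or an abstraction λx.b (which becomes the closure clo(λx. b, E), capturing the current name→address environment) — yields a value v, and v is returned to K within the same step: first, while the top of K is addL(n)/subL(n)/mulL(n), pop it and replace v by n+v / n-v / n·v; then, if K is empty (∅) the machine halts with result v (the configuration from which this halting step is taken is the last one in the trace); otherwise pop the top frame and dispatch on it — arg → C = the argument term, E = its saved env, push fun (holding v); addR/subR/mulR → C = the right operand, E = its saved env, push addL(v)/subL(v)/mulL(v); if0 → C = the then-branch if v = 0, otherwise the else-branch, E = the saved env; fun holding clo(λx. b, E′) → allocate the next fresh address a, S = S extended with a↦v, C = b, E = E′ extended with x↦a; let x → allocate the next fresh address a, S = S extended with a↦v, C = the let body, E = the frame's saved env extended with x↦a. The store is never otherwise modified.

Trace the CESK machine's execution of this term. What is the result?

Answer: -12

Execution trace:
step 0: <C=(((4 * (if0 3 then -1 else 3)) - 6) * ((λy. -2) ((1 - 1) * 2))), E=∅, S=∅, K=∅>
step 1: <C=((4 * (if0 3 then -1 else 3)) - 6), E=∅, S=∅, K=[mulR]>
step 2: <C=(4 * (if0 3 then -1 else 3)), E=∅, S=∅, K=[subR :: mulR]>
step 3: <C=4, E=∅, S=∅, K=[mulR :: subR :: mulR]>
step 4: <C=(if0 3 then -1 else 3), E=∅, S=∅, K=[mulL(4) :: subR :: mulR]>
step 5: <C=3, E=∅, S=∅, K=[if0 :: mulL(4) :: subR :: mulR]>
step 6: <C=3, E=∅, S=∅, K=[mulL(4) :: subR :: mulR]>
step 7: <C=6, E=∅, S=∅, K=[subL(12) :: mulR]>
step 8: <C=((λy. -2) ((1 - 1) * 2)), E=∅, S=∅, K=[mulL(6)]>
step 9: <C=(λy. -2), E=∅, S=∅, K=[arg :: mulL(6)]>
step 10: <C=((1 - 1) * 2), E=∅, S=∅, K=[fun :: mulL(6)]>
step 11: <C=(1 - 1), E=∅, S=∅, K=[mulR :: fun :: mulL(6)]>
step 12: <C=1, E=∅, S=∅, K=[subR :: mulR :: fun :: mulL(6)]>
step 13: <C=1, E=∅, S=∅, K=[subL(1) :: mulR :: fun :: mulL(6)]>
step 14: <C=2, E=∅, S=∅, K=[mulL(0) :: fun :: mulL(6)]>
step 15: <C=-2, E={y↦0}, S={0↦0}, K=[mulL(6)]>
→ final value -12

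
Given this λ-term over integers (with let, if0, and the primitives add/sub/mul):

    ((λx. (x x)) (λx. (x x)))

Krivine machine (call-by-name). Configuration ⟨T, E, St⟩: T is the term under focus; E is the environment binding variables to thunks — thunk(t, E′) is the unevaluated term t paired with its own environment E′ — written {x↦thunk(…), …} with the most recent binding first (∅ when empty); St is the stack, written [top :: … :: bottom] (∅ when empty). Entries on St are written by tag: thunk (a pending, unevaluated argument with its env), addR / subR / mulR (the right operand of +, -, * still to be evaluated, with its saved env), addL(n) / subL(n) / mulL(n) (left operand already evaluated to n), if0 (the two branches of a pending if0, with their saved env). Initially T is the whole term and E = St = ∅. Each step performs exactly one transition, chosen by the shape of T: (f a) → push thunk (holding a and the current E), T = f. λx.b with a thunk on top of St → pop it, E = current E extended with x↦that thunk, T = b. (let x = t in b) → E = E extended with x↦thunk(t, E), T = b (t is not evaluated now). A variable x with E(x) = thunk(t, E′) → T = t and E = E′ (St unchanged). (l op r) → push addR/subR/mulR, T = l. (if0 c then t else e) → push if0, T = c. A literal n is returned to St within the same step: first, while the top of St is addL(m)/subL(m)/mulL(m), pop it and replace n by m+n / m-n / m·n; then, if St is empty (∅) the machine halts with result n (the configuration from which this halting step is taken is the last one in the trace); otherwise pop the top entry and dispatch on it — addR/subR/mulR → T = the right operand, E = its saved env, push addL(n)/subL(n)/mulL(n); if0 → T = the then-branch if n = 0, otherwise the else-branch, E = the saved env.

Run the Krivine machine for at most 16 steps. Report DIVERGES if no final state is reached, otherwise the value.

[0] <T=((λx. (x x)) (λx. (x x))), E=∅, St=∅>
[1] <T=(λx. (x x)), E=∅, St=[thunk]>
[2] <T=(x x), E={x↦thunk((λx. (x x)), ∅)}, St=∅>
[3] <T=x, E={x↦thunk((λx. (x x)), ∅)}, St=[thunk]>
[4] <T=(λx. (x x)), E=∅, St=[thunk]>
[5] <T=(x x), E={x↦thunk(x, {x↦thunk((λx. (x x)), ∅)})}, St=∅>
[6] <T=x, E={x↦thunk(x, {x↦thunk((λx. (x x)), ∅)})}, St=[thunk]>
[7] <T=x, E={x↦thunk((λx. (x x)), ∅)}, St=[thunk]>
[8] <T=(λx. (x x)), E=∅, St=[thunk]>
[9] <T=(x x), E={x↦thunk(x, {x↦thunk(x, {x↦thunk((λx. (x x)), ∅)})})}, St=∅>
[10] <T=x, E={x↦thunk(x, {x↦thunk(x, {x↦thunk((λx. (x x)), ∅)})})}, St=[thunk]>
[11] <T=x, E={x↦thunk(x, {x↦thunk((λx. (x x)), ∅)})}, St=[thunk]>
[12] <T=x, E={x↦thunk((λx. (x x)), ∅)}, St=[thunk]>
[13] <T=(λx. (x x)), E=∅, St=[thunk]>
[14] <T=(x x), E={x↦thunk(x, {x↦thunk(x, {x↦thunk(x, {x↦thunk((λx. (x x)), ∅)})})})}, St=∅>
[15] <T=x, E={x↦thunk(x, {x↦thunk(x, {x↦thunk(x, {x↦thunk((λx. (x x)), ∅)})})})}, St=[thunk]>
[16] <T=x, E={x↦thunk(x, {x↦thunk(x, {x↦thunk((λx. (x x)), ∅)})})}, St=[thunk]>
→ 16 transitions taken and the configuration is still not final: no result within 16 steps

Answer: DIVERGES (no final state within 16 steps)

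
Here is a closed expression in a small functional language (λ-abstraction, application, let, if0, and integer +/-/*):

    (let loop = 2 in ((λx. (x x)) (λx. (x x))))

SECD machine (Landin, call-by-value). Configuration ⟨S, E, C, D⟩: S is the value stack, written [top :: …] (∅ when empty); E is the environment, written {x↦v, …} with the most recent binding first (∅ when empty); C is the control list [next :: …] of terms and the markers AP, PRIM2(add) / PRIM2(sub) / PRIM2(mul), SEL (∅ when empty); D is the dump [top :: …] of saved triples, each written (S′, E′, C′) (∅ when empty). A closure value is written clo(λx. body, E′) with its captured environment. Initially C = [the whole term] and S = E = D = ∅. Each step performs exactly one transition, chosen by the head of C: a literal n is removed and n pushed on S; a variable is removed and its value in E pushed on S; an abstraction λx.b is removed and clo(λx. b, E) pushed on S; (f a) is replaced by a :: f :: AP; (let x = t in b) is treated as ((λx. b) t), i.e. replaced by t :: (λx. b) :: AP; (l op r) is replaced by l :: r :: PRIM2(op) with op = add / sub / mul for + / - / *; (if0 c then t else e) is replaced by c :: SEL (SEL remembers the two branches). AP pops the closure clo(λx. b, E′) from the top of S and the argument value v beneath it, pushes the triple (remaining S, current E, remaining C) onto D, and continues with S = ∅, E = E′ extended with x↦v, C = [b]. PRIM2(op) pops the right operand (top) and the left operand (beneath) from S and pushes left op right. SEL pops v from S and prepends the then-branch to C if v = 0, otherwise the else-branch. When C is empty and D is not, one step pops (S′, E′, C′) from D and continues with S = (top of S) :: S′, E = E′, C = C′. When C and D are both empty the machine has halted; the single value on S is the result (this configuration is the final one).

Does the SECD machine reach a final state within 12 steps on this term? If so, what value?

t=0: <S=∅, E=∅, C=[(let loop = 2 in ((λx. (x x)) (λx. (x x))))], D=∅>
t=1: <S=∅, E=∅, C=[2 :: (λloop. ((λx. (x x)) (λx. (x x)))) :: AP], D=∅>
t=2: <S=[2], E=∅, C=[(λloop. ((λx. (x x)) (λx. (x x)))) :: AP], D=∅>
t=3: <S=[clo(λloop. ((λx. (x x)) (λx. (x x))), ∅) :: 2], E=∅, C=[AP], D=∅>
t=4: <S=∅, E={loop↦2}, C=[((λx. (x x)) (λx. (x x)))], D=[(∅, ∅, ∅)]>
t=5: <S=∅, E={loop↦2}, C=[(λx. (x x)) :: (λx. (x x)) :: AP], D=[(∅, ∅, ∅)]>
t=6: <S=[clo(λx. (x x), {loop↦2})], E={loop↦2}, C=[(λx. (x x)) :: AP], D=[(∅, ∅, ∅)]>
t=7: <S=[clo(λx. (x x), {loop↦2}) :: clo(λx. (x x), {loop↦2})], E={loop↦2}, C=[AP], D=[(∅, ∅, ∅)]>
t=8: <S=∅, E={x↦clo(λx. (x x), {loop↦2}), loop↦2}, C=[(x x)], D=[(∅, {loop↦2}, ∅) :: (∅, ∅, ∅)]>
t=9: <S=∅, E={x↦clo(λx. (x x), {loop↦2}), loop↦2}, C=[x :: x :: AP], D=[(∅, {loop↦2}, ∅) :: (∅, ∅, ∅)]>
t=10: <S=[clo(λx. (x x), {loop↦2})], E={x↦clo(λx. (x x), {loop↦2}), loop↦2}, C=[x :: AP], D=[(∅, {loop↦2}, ∅) :: (∅, ∅, ∅)]>
t=11: <S=[clo(λx. (x x), {loop↦2}) :: clo(λx. (x x), {loop↦2})], E={x↦clo(λx. (x x), {loop↦2}), loop↦2}, C=[AP], D=[(∅, {loop↦2}, ∅) :: (∅, ∅, ∅)]>
t=12: <S=∅, E={x↦clo(λx. (x x), {loop↦2}), loop↦2}, C=[(x x)], D=[(∅, {x↦clo(λx. (x x), {loop↦2}), loop↦2}, ∅) :: (∅, {loop↦2}, ∅) :: (∅, ∅, ∅)]>
→ 12 transitions taken and the configuration is still not final: no result within 12 steps

Answer: DIVERGES (no final state within 12 steps)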